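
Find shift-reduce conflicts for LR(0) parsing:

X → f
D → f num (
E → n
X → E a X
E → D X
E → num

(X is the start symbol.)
Yes — I4: [X → f .] vs [D → f . num (]

A shift-reduce conflict occurs when an LR(0) state has both:
  - a complete (reduce) item [A → α .] (dot at the end), and
  - a shift item [B → β . c γ] (dot before a terminal).

Augment with X' → X and build the canonical LR(0) collection (I0 = CLOSURE({[X' → . X]}), then GOTO on every symbol after a dot until no new states appear). It has 12 states:
  I0: { [D → . f num (], [E → . D X], [E → . n], [E → . num], [X → . E a X], [X → . f], [X' → . X] }  — shift
  I1: { [D → . f num (], [E → . D X], [E → . n], [E → . num], [E → D . X], [X → . E a X], [X → . f] }  — shift
  I2: { [X → E . a X] }  — shift
  I3: { [X' → X .] }  — accept
  I4: { [D → f . num (], [X → f .] }  — shift, reduce
  I5: { [E → n .] }  — reduce
  I6: { [E → num .] }  — reduce
  I7: { [D → f num . (] }  — shift
  I8: { [D → f num ( .] }  — reduce
  I9: { [D → . f num (], [E → . D X], [E → . n], [E → . num], [X → . E a X], [X → . f], [X → E a . X] }  — shift
  I10: { [X → E a X .] }  — reduce
  I11: { [E → D X .] }  — reduce

I4 contains reduce item [X → f .] and shift item [D → f . num (] — shift-reduce conflict.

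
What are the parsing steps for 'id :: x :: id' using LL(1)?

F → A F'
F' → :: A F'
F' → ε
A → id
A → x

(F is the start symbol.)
Stack is shown with the top on the left.

Stack      Input            Action
----------------------------------
F $        id :: x :: id $  output F → A F'
A F' $     id :: x :: id $  output A → id
id F' $    id :: x :: id $  match 'id'
F' $       :: x :: id $     output F' → :: A F'
:: A F' $  :: x :: id $     match '::'
A F' $     x :: id $        output A → x
x F' $     x :: id $        match 'x'
F' $       :: id $          output F' → :: A F'
:: A F' $  :: id $          match '::'
A F' $     id $             output A → id
id F' $    id $             match 'id'
F' $       $                output F' → ε
$          $                accept

The string is accepted.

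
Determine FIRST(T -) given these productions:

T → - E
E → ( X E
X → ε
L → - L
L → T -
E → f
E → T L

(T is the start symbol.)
FIRST sets of the non-terminals involved (from the grammar, by fixed-point iteration):
  FIRST(T) = { '-' }

To compute FIRST(T -), process the symbols left to right:
Symbol T is a non-terminal. Add FIRST(T) \ {ε} = { '-' }
T is not nullable (ε ∉ FIRST(T)), so stop here.
FIRST(T -) = { '-' }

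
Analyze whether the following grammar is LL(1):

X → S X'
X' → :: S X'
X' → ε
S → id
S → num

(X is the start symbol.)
Yes, the grammar is LL(1).

Relevant sets:
  FOLLOW(X') = { $ }

For X':
  PREDICT(X' → :: S X') = { '::' }
  PREDICT(X' → ε) = { $ }
For S:
  PREDICT(S → id) = { 'id' }
  PREDICT(S → num) = { 'num' }
X has a single production, so nothing to check there.

All predict sets are disjoint. The grammar IS LL(1).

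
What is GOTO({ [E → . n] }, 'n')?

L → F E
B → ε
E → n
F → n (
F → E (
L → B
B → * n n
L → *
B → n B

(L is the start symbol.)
GOTO(I, 'n') = CLOSURE({ [A → αX.β] : [A → α.Xβ] ∈ I, X = 'n' })

Items with dot before 'n', with the dot advanced:
  [E → . n] → [E → n .]
Closure adds nothing (no advanced item has the dot before a non-terminal).

GOTO = { [E → n .] }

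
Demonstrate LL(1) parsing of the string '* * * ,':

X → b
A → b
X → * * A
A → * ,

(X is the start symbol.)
LL(1) parsing maintains a stack (initially the start symbol over $) and the input. At each step: if the stack top is a terminal, match it against the current input token; if it is a non-terminal N, replace it with the RHS of M[N, lookahead] (the unique production whose predict set contains the lookahead).

Stack is shown with the top on the left.

Stack    Input      Action
--------------------------
X $      * * * , $  output X → * * A
* * A $  * * * , $  match '*'
* A $    * * , $    match '*'
A $      * , $      output A → * ,
* , $    * , $      match '*'
, $      , $        match ','
$        $          accept

The string is accepted.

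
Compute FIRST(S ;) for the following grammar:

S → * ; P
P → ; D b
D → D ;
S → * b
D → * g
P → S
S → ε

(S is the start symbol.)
{ '*', ';' }

FIRST sets of the non-terminals involved (from the grammar, by fixed-point iteration):
  FIRST(S) = { '*', ε }

To compute FIRST(S ;), process the symbols left to right:
Symbol S is a non-terminal. Add FIRST(S) \ {ε} = { '*' }
S is nullable (ε ∈ FIRST(S)), continue to the next symbol.
Symbol ; is a terminal. Add ';' and stop.
FIRST(S ;) = { '*', ';' }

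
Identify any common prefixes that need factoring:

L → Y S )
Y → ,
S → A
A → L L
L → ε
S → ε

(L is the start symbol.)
No, left-factoring is not needed

Left-factoring is needed when two productions for the same non-terminal
share a common prefix on the right-hand side.

Productions for L:
  L → Y S )
  L → ε
Productions for S:
  S → A
  S → ε

No common prefixes found.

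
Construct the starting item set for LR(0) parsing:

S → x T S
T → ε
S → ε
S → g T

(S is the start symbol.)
{ [S → . g T], [S → . x T S], [S → .], [S' → . S] }

First, augment the grammar with S' → S
I₀ = CLOSURE({ [S' → . S] }):
  [S' → . S] has the dot before S: add [S → . x T S], [S → .], [S → . g T]
No further items can be added.

I₀ = { [S → . g T], [S → . x T S], [S → .], [S' → . S] }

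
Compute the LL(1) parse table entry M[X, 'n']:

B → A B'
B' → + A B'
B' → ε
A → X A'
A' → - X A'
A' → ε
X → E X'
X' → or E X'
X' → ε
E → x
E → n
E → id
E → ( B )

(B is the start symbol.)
X → E X'

To find M[X, 'n'], we find productions for X where 'n' is in the predict set (PREDICT(N → α) = (FIRST(α) \ {ε}) ∪ (FOLLOW(N) if α ⇒* ε)).

Relevant sets:
  FIRST(E) = { '(', 'id', 'n', 'x' }

X → E X': PREDICT = { '(', 'id', 'n', 'x' }
  'n' is in predict set, so this production goes in M[X, 'n']

M[X, 'n'] = X → E X'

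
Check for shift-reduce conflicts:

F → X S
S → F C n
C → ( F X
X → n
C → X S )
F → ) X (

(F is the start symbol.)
A shift-reduce conflict occurs when an LR(0) state has both:
  - a complete (reduce) item [A → α .] (dot at the end), and
  - a shift item [B → β . c γ] (dot before a terminal).

Augment with F' → F and build the canonical LR(0) collection (I0 = CLOSURE({[F' → . F]}), then GOTO on every symbol after a dot until no new states appear). It has 17 states:
  I0: { [F → . ) X (], [F → . X S], [F' → . F], [X → . n] }  — shift
  I1: { [F → ) . X (], [X → . n] }  — shift
  I2: { [F' → F .] }  — accept
  I3: { [F → . ) X (], [F → . X S], [F → X . S], [S → . F C n], [X → . n] }  — shift
  I4: { [X → n .] }  — reduce
  I5: { [C → . ( F X], [C → . X S )], [S → F . C n], [X → . n] }  — shift
  I6: { [F → X S .] }  — reduce
  I7: { [C → ( . F X], [F → . ) X (], [F → . X S], [X → . n] }  — shift
  I8: { [S → F C . n] }  — shift
  I9: { [C → X . S )], [F → . ) X (], [F → . X S], [S → . F C n], [X → . n] }  — shift
  I10: { [C → X S . )] }  — shift
  I11: { [C → X S ) .] }  — reduce
  I12: { [S → F C n .] }  — reduce
  I13: { [C → ( F . X], [X → . n] }  — shift
  I14: { [C → ( F X .] }  — reduce
  I15: { [F → ) X . (] }  — shift
  I16: { [F → ) X ( .] }  — reduce

No state contains both a complete item and a shift item.

Answer: No shift-reduce conflicts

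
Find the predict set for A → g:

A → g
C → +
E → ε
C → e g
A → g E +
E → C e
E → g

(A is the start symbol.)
{ 'g' }

PREDICT(A → g) = (FIRST(RHS) \ {ε}) ∪ (FOLLOW(A) if ε ∈ FIRST(RHS), i.e. RHS ⇒* ε)
FIRST(g) = { 'g' }
ε ∉ FIRST(g), so FOLLOW(A) is not added.
PREDICT(A → g) = { 'g' }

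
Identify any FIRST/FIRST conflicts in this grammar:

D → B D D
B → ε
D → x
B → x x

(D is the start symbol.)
FIRST sets of the non-terminals at (or reachable through a nullable prefix from) the front of some alternative:
  FIRST(B) = { 'x', ε }
  FIRST(D) = { 'x' }

Productions for D:
  D → B D D: FIRST = { 'x' }
  D → x: FIRST = { 'x' }
Productions for B:
  B → ε: FIRST = { ε }
  B → x x: FIRST = { 'x' }

Conflict for D: D → B D D and D → x
  Overlap: { 'x' }

Answer: Yes. D → B D D / D → x on { 'x' }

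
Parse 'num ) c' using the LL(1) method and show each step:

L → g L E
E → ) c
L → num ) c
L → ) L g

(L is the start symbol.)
Stack is shown with the top on the left.

Stack      Input      Action
----------------------------
L $        num ) c $  output L → num ) c
num ) c $  num ) c $  match 'num'
) c $      ) c $      match ')'
c $        c $        match 'c'
$          $          accept

The string is accepted.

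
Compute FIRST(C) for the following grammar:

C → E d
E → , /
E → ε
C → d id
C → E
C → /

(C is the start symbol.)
{ ',', '/', 'd', ε }

To compute FIRST(C), examine every production with C on the left-hand side, reading each right-hand side left to right until a non-nullable symbol is reached.

FIRST sets of the other non-terminals involved (by the same procedure, iterated to a fixed point):
  FIRST(E) = { ',', ε }

From C → E d:
  - E is a non-terminal: add FIRST(E) \ {ε} = { ',' }
    E is nullable, so continue to the next symbol
  - d is a terminal: add 'd' and stop
From C → d id:
  - d is a terminal: add 'd' and stop
From C → E:
  - E is a non-terminal: add FIRST(E) \ {ε} = { ',' }
    E is nullable and nothing follows, so the whole right-hand side can vanish: ε ∈ FIRST(C)
From C → /:
  - '/' is a terminal: add '/' and stop

Collecting: FIRST(C) = { ',', '/', 'd', ε }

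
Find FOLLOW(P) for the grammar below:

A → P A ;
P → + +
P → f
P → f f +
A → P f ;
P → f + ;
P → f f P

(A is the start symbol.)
To compute FOLLOW(P), find every occurrence of P on a right-hand side N → α P β: add FIRST(β) \ {ε}, and if β is empty or nullable also add FOLLOW(N). Iterate to a fixed point.

In A → P A ;: P is followed by A ';', add FIRST(A ';') \ {ε} = { '+', 'f' }
In A → P f ;: P is followed by f ';', add FIRST(f ';') \ {ε} = { 'f' }
In P → f f P: P is at the end; this adds FOLLOW(P) to itself — nothing new

Taking the union: FOLLOW(P) = { '+', 'f' }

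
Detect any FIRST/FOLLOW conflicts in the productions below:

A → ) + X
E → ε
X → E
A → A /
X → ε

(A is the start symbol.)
A FIRST/FOLLOW conflict occurs when a non-terminal N has a nullable alternative N → β (β ⇒* ε) and another alternative N → α with FIRST(α) ∩ FOLLOW(N) ≠ ∅: on such a lookahead the parser cannot decide between expanding α and letting N vanish via β.

Nullable non-terminals: E, X.
FIRST sets used below: FIRST(E) = { ε }
E has a nullable alternative but only one production, so nothing to check.

X: nullable alternative(s) X → E, X → ε; FOLLOW(X) = { $, '/' }
  X → E: FIRST \ {ε} = { } — disjoint from FOLLOW(X)
  X → ε: FIRST \ {ε} = { } — disjoint from FOLLOW(X)

A has no nullable alternative, so no FIRST/FOLLOW check is needed there.

No FIRST/FOLLOW conflicts found.

Answer: No FIRST/FOLLOW conflicts.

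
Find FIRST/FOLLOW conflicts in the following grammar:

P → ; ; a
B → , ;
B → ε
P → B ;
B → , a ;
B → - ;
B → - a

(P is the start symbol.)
No FIRST/FOLLOW conflicts.

Nullable non-terminals: B.

B: nullable alternative(s) B → ε; FOLLOW(B) = { ';' }
  B → , ;: FIRST \ {ε} = { ',' } — disjoint from FOLLOW(B)
  B → ε: FIRST \ {ε} = { } — this is the only nullable alternative, skip
  B → , a ;: FIRST \ {ε} = { ',' } — disjoint from FOLLOW(B)
  B → - ;: FIRST \ {ε} = { '-' } — disjoint from FOLLOW(B)
  B → - a: FIRST \ {ε} = { '-' } — disjoint from FOLLOW(B)

P has no nullable alternative, so no FIRST/FOLLOW check is needed there.

No FIRST/FOLLOW conflicts found.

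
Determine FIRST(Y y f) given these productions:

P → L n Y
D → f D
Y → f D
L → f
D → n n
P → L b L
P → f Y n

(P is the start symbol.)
{ 'f' }

FIRST sets of the non-terminals involved (from the grammar, by fixed-point iteration):
  FIRST(Y) = { 'f' }

To compute FIRST(Y y f), process the symbols left to right:
Symbol Y is a non-terminal. Add FIRST(Y) \ {ε} = { 'f' }
Y is not nullable (ε ∉ FIRST(Y)), so stop here.
FIRST(Y y f) = { 'f' }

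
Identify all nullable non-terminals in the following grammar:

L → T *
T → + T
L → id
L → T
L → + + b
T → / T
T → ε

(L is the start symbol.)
ε-productions: T → ε
So T is immediately nullable.
L → T: every symbol on the right is nullable, so L is nullable too.
Every non-terminal is now nullable.
Nullable = { 'L', 'T' }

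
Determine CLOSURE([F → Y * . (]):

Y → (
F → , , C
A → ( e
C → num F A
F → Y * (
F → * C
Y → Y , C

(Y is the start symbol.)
To compute CLOSURE, for each item [A → α.Bβ] where B is a non-terminal, add [B → .γ] for all productions B → γ; repeat for the newly added items until nothing changes.

Start with: [F → Y * . (]
The dot precedes the terminal '(', so nothing is added.

CLOSURE = { [F → Y * . (] }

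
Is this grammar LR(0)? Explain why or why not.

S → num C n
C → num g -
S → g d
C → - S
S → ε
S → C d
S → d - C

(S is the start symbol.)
Augment with S' → S and build the canonical LR(0) collection (I0 = CLOSURE({[S' → . S]}), then GOTO on every symbol after a dot until no new states appear). It has 17 states:
  I0: { [C → . - S], [C → . num g -], [S → . C d], [S → . d - C], [S → . g d], [S → . num C n], [S → .], [S' → . S] }  — shift, reduce
  I1: { [C → - . S], [C → . - S], [C → . num g -], [S → . C d], [S → . d - C], [S → . g d], [S → . num C n], [S → .] }  — shift, reduce
  I2: { [S → C . d] }  — shift
  I3: { [S' → S .] }  — accept
  I4: { [S → d . - C] }  — shift
  I5: { [S → g . d] }  — shift
  I6: { [C → . - S], [C → . num g -], [C → num . g -], [S → num . C n] }  — shift
  I7: { [S → num C . n] }  — shift
  I8: { [C → num g . -] }  — shift
  I9: { [C → num . g -] }  — shift
  I10: { [C → num g - .] }  — reduce
  I11: { [S → num C n .] }  — reduce
  I12: { [S → g d .] }  — reduce
  I13: { [C → . - S], [C → . num g -], [S → d - . C] }  — shift
  I14: { [S → d - C .] }  — reduce
  I15: { [S → C d .] }  — reduce
  I16: { [C → - S .] }  — reduce

Conflict in state I0:
  Shift-reduce conflict between [S → .] and [C → . - S]
So the grammar is NOT LR(0).

Answer: No. Shift-reduce conflict between [S → .] and [C → . - S]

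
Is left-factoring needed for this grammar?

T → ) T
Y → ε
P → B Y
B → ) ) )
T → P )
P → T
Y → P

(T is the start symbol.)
No, left-factoring is not needed

Left-factoring is needed when two productions for the same non-terminal
share a common prefix on the right-hand side.

Productions for T:
  T → ) T
  T → P )
Productions for Y:
  Y → ε
  Y → P
Productions for P:
  P → B Y
  P → T

No common prefixes found.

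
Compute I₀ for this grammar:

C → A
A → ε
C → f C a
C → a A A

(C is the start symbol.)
{ [A → .], [C → . A], [C → . a A A], [C → . f C a], [C' → . C] }

First, augment the grammar with C' → C
I₀ = CLOSURE({ [C' → . C] }):
  [C' → . C] has the dot before C: add [C → . A], [C → . f C a], [C → . a A A]
  [C → . A] has the dot before A: add [A → .]
No further items can be added.

I₀ = { [A → .], [C → . A], [C → . a A A], [C → . f C a], [C' → . C] }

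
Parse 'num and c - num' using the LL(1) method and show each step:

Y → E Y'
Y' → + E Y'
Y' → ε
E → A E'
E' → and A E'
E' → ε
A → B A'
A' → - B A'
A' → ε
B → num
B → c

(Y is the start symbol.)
Stack is shown with the top on the left.

Stack           Input              Action
-----------------------------------------
Y $             num and c - num $  output Y → E Y'
E Y' $          num and c - num $  output E → A E'
A E' Y' $       num and c - num $  output A → B A'
B A' E' Y' $    num and c - num $  output B → num
num A' E' Y' $  num and c - num $  match 'num'
A' E' Y' $      and c - num $      output A' → ε
E' Y' $         and c - num $      output E' → and A E'
and A E' Y' $   and c - num $      match 'and'
A E' Y' $       c - num $          output A → B A'
B A' E' Y' $    c - num $          output B → c
c A' E' Y' $    c - num $          match 'c'
A' E' Y' $      - num $            output A' → - B A'
- B A' E' Y' $  - num $            match '-'
B A' E' Y' $    num $              output B → num
num A' E' Y' $  num $              match 'num'
A' E' Y' $      $                  output A' → ε
E' Y' $         $                  output E' → ε
Y' $            $                  output Y' → ε
$               $                  accept

The string is accepted.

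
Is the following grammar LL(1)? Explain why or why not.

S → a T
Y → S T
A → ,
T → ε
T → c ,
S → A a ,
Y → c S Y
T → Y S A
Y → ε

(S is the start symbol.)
No. Predict set conflict for Y: { ',', 'a' }

Relevant sets:
  FIRST(A) = { ',' }
  FIRST(S) = { ',', 'a' }
  FIRST(Y) = { ',', 'a', 'c', ε }
  FOLLOW(Y) = { ',', 'a' }
  FOLLOW(T) = { $, ',', 'a', 'c' }

For S:
  PREDICT(S → a T) = { 'a' }
  PREDICT(S → A a ',') = { ',' }
For Y:
  PREDICT(Y → S T) = { ',', 'a' }
  PREDICT(Y → c S Y) = { 'c' }
  PREDICT(Y → ε) = { ',', 'a' }
For T:
  PREDICT(T → ε) = { $, ',', 'a', 'c' }
  PREDICT(T → c ',') = { 'c' }
  PREDICT(T → Y S A) = { ',', 'a', 'c' }
A has a single production, so nothing to check there.

Conflict found: Predict set conflict for Y: { ',', 'a' }
The grammar is NOT LL(1).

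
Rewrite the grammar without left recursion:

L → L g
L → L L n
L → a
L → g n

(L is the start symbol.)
L → a L'
L → g n L'
L' → g L'
L' → L n L'
L' → ε

L is directly left-recursive. The standard transformation for
  A → A α₁ | ... | A α_m | β₁ | ... | β_n
is
  A  → β₁ A' | ... | β_n A'
  A' → α₁ A' | ... | α_m A' | ε

L → a becomes L → a L'
L → g n becomes L → g n L'
L → L g becomes L' → g L'
L → L L n becomes L' → L n L'
Add L' → ε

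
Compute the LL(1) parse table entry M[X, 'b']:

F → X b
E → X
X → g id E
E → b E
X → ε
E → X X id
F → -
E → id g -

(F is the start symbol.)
X → ε

To find M[X, 'b'], we find productions for X where 'b' is in the predict set (PREDICT(N → α) = (FIRST(α) \ {ε}) ∪ (FOLLOW(N) if α ⇒* ε)).

Relevant sets:
  FOLLOW(X) = { 'b', 'g', 'id' }

X → g id E: PREDICT = { 'g' }
X → ε: PREDICT = { 'b', 'g', 'id' }
  'b' is in predict set, so this production goes in M[X, 'b']

M[X, 'b'] = X → ε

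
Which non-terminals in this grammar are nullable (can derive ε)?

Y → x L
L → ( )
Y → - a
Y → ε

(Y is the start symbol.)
A non-terminal is nullable if it can derive ε (the empty string): either it has an ε-production, or it has a production whose right-hand side consists entirely of nullable non-terminals.

ε-productions: Y → ε
So Y is immediately nullable.
No further non-terminal can be added: every production for the remaining non-terminals contains a terminal or a non-nullable non-terminal.
Nullable = { 'Y' }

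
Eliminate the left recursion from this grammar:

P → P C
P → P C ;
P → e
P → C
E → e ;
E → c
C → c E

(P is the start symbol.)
P → e P'
P → C P'
P' → C P'
P' → C ; P'
P' → ε
E → e ;
E → c
C → c E

P is directly left-recursive. The standard transformation for
  A → A α₁ | ... | A α_m | β₁ | ... | β_n
is
  A  → β₁ A' | ... | β_n A'
  A' → α₁ A' | ... | α_m A' | ε

P → e becomes P → e P'
P → C becomes P → C P'
P → P C becomes P' → C P'
P → P C ; becomes P' → C ; P'
Add P' → ε

Productions for other non-terminals are unchanged:
  E → e ;
  E → c
  C → c E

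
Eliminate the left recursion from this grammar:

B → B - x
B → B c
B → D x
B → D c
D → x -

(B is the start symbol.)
B is directly left-recursive. The standard transformation for
  A → A α₁ | ... | A α_m | β₁ | ... | β_n
is
  A  → β₁ A' | ... | β_n A'
  A' → α₁ A' | ... | α_m A' | ε

B → D x becomes B → D x B'
B → D c becomes B → D c B'
B → B - x becomes B' → - x B'
B → B c becomes B' → c B'
Add B' → ε

Productions for other non-terminals are unchanged:
  D → x -

Resulting grammar:
B → D x B'
B → D c B'
B' → - x B'
B' → c B'
B' → ε
D → x -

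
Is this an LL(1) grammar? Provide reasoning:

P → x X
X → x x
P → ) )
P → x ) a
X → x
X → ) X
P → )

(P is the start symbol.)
No. Predict set conflict for P: { 'x' }

A grammar is LL(1) if for each non-terminal N with multiple productions, the predict sets of those productions are pairwise disjoint, where PREDICT(N → α) = (FIRST(α) \ {ε}) ∪ (FOLLOW(N) if α ⇒* ε).

For P:
  PREDICT(P → x X) = { 'x' }
  PREDICT(P → ')' ')') = { ')' }
  PREDICT(P → x ')' a) = { 'x' }
  PREDICT(P → ')') = { ')' }
For X:
  PREDICT(X → x x) = { 'x' }
  PREDICT(X → x) = { 'x' }
  PREDICT(X → ')' X) = { ')' }

Conflict found: Predict set conflict for P: { 'x' }
The grammar is NOT LL(1).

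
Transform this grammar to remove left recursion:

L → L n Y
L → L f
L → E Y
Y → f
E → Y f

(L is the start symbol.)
L is directly left-recursive. The standard transformation for
  A → A α₁ | ... | A α_m | β₁ | ... | β_n
is
  A  → β₁ A' | ... | β_n A'
  A' → α₁ A' | ... | α_m A' | ε

L → E Y becomes L → E Y L'
L → L n Y becomes L' → n Y L'
L → L f becomes L' → f L'
Add L' → ε

Productions for other non-terminals are unchanged:
  Y → f
  E → Y f

Resulting grammar:
L → E Y L'
L' → n Y L'
L' → f L'
L' → ε
Y → f
E → Y f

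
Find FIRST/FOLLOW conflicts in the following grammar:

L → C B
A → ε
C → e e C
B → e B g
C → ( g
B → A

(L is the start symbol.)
A FIRST/FOLLOW conflict occurs when a non-terminal N has a nullable alternative N → β (β ⇒* ε) and another alternative N → α with FIRST(α) ∩ FOLLOW(N) ≠ ∅: on such a lookahead the parser cannot decide between expanding α and letting N vanish via β.

Nullable non-terminals: A, B.
FIRST sets used below: FIRST(A) = { ε }
A has a nullable alternative but only one production, so nothing to check.

B: nullable alternative(s) B → A; FOLLOW(B) = { $, 'g' }
  B → e B g: FIRST \ {ε} = { 'e' } — disjoint from FOLLOW(B)
  B → A: FIRST \ {ε} = { } — this is the only nullable alternative, skip

C, L have no nullable alternative, so no FIRST/FOLLOW check is needed there.

No FIRST/FOLLOW conflicts found.

Answer: No FIRST/FOLLOW conflicts.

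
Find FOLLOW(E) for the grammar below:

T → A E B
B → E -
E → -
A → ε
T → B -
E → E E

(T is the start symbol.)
{ '-' }

To compute FOLLOW(E), find every occurrence of E on a right-hand side N → α E β: add FIRST(β) \ {ε}, and if β is empty or nullable also add FOLLOW(N). Iterate to a fixed point.

In T → A E B: E is followed by B, add FIRST(B) \ {ε} = { '-' }
In B → E -: E is followed by '-', add FIRST('-') \ {ε} = { '-' }
In E → E E: E is followed by E, add FIRST(E) \ {ε} = { '-' }
In E → E E: E is at the end; this adds FOLLOW(E) to itself — nothing new

Taking the union: FOLLOW(E) = { '-' }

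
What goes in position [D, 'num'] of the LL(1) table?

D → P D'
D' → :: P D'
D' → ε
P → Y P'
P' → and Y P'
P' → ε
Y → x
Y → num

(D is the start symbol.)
D → P D'

To find M[D, 'num'], we find productions for D where 'num' is in the predict set (PREDICT(N → α) = (FIRST(α) \ {ε}) ∪ (FOLLOW(N) if α ⇒* ε)).

Relevant sets:
  FIRST(P) = { 'num', 'x' }

D → P D': PREDICT = { 'num', 'x' }
  'num' is in predict set, so this production goes in M[D, 'num']

M[D, 'num'] = D → P D'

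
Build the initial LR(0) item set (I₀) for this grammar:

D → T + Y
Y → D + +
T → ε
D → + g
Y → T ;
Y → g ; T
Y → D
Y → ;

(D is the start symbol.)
First, augment the grammar with D' → D
I₀ = CLOSURE({ [D' → . D] }):
  [D' → . D] has the dot before D: add [D → . T + Y], [D → . + g]
  [D → . T + Y] has the dot before T: add [T → .]
No further items can be added.

I₀ = { [D → . + g], [D → . T + Y], [D' → . D], [T → .] }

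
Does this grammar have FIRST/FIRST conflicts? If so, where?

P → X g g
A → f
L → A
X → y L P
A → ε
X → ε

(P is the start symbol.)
A FIRST/FIRST conflict occurs when two productions N → α and N → β for the same non-terminal have FIRST(α) ∩ FIRST(β) ≠ ∅ (with ε ∈ FIRST of a nullable right-hand side, so two nullable alternatives also conflict).

Productions for A:
  A → f: FIRST = { 'f' }
  A → ε: FIRST = { ε }
Productions for X:
  X → y L P: FIRST = { 'y' }
  X → ε: FIRST = { ε }
P, L have only one production, so no FIRST/FIRST conflict is possible there.

All alternatives of each non-terminal have pairwise disjoint FIRST sets.

Answer: No FIRST/FIRST conflicts.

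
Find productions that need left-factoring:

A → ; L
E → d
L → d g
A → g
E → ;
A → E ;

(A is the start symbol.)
No, left-factoring is not needed

Left-factoring is needed when two productions for the same non-terminal
share a common prefix on the right-hand side.

Productions for A:
  A → ; L
  A → g
  A → E ;
Productions for E:
  E → d
  E → ;

No common prefixes found.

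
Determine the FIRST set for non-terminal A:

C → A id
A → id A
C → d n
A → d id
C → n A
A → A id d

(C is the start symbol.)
{ 'd', 'id' }

To compute FIRST(A), examine every production with A on the left-hand side, reading each right-hand side left to right until a non-nullable symbol is reached.

From A → id A:
  - id is a terminal: add 'id' and stop
From A → d id:
  - d is a terminal: add 'd' and stop
From A → A id d:
  - A is the symbol being defined: contributes nothing new
    A is not nullable, so stop

Collecting: FIRST(A) = { 'd', 'id' }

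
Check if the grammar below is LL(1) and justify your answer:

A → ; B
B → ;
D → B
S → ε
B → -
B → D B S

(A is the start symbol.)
Relevant sets:
  FIRST(D) = { '-', ';' }

For B:
  PREDICT(B → ';') = { ';' }
  PREDICT(B → '-') = { '-' }
  PREDICT(B → D B S) = { '-', ';' }
A, D, S have a single production, so nothing to check there.

Conflict found: Predict set conflict for B: { ';' }
The grammar is NOT LL(1).

Answer: No. Predict set conflict for B: { ';' }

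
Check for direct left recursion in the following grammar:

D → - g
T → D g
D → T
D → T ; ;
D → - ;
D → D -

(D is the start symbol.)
Yes, D is left-recursive

Direct left recursion occurs when N → N α for some non-terminal N (the right-hand side begins with the left-hand side itself).

D → - g: starts with '-'
T → D g: starts with D
D → T: starts with T
D → T ; ;: starts with T
D → - ;: starts with '-'
D → D -: LEFT RECURSIVE (starts with D)

The grammar has direct left recursion on: D.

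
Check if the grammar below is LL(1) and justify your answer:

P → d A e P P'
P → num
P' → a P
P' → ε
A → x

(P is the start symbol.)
No. Predict set conflict for P': { 'a' }

Relevant sets:
  FOLLOW(P') = { $, 'a' }

For P:
  PREDICT(P → d A e P P') = { 'd' }
  PREDICT(P → num) = { 'num' }
For P':
  PREDICT(P' → a P) = { 'a' }
  PREDICT(P' → ε) = { $, 'a' }
A has a single production, so nothing to check there.

Conflict found: Predict set conflict for P': { 'a' }
The grammar is NOT LL(1).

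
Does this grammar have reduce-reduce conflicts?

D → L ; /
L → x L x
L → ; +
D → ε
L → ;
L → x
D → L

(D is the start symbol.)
A reduce-reduce conflict occurs when an LR(0) state has two complete items [A → α .] and [B → β .] — both call for a reduction, and with no lookahead the parser cannot choose between them.

Augment with D' → D and build the canonical LR(0) collection (I0 = CLOSURE({[D' → . D]}), then GOTO on every symbol after a dot until no new states appear). It has 10 states:
  I0: { [D → . L ; /], [D → . L], [D → .], [D' → . D], [L → . ; +], [L → . ;], [L → . x L x], [L → . x] }  — shift, reduce
  I1: { [L → ; . +], [L → ; .] }  — shift, reduce
  I2: { [D' → D .] }  — accept
  I3: { [D → L . ; /], [D → L .] }  — shift, reduce
  I4: { [L → . ; +], [L → . ;], [L → . x L x], [L → . x], [L → x . L x], [L → x .] }  — shift, reduce
  I5: { [L → x L . x] }  — shift
  I6: { [L → x L x .] }  — reduce
  I7: { [D → L ; . /] }  — shift
  I8: { [D → L ; / .] }  — reduce
  I9: { [L → ; + .] }  — reduce

No state contains more than one complete item.

Answer: No reduce-reduce conflicts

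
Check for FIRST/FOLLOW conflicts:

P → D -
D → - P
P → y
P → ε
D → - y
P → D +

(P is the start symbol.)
A FIRST/FOLLOW conflict occurs when a non-terminal N has a nullable alternative N → β (β ⇒* ε) and another alternative N → α with FIRST(α) ∩ FOLLOW(N) ≠ ∅: on such a lookahead the parser cannot decide between expanding α and letting N vanish via β.

Nullable non-terminals: P.
FIRST sets used below: FIRST(D) = { '-' }

P: nullable alternative(s) P → ε; FOLLOW(P) = { $, '+', '-' }
  P → D -: FIRST \ {ε} = { '-' } — overlaps FOLLOW(P) on { '-' }: CONFLICT
  P → y: FIRST \ {ε} = { 'y' } — disjoint from FOLLOW(P)
  P → ε: FIRST \ {ε} = { } — this is the only nullable alternative, skip
  P → D +: FIRST \ {ε} = { '-' } — overlaps FOLLOW(P) on { '-' }: CONFLICT

D has no nullable alternative, so no FIRST/FOLLOW check is needed there.

So the grammar has 2 FIRST/FOLLOW conflicts (marked CONFLICT above).

Answer: Yes. P → D '-' with FOLLOW(P) on { '-' }; P → D '+' with FOLLOW(P) on { '-' }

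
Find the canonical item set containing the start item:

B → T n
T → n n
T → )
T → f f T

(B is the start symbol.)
{ [B → . T n], [B' → . B], [T → . )], [T → . f f T], [T → . n n] }

First, augment the grammar with B' → B
I₀ = CLOSURE({ [B' → . B] }):
  [B' → . B] has the dot before B: add [B → . T n]
  [B → . T n] has the dot before T: add [T → . n n], [T → . )], [T → . f f T]
No further items can be added.

I₀ = { [B → . T n], [B' → . B], [T → . )], [T → . f f T], [T → . n n] }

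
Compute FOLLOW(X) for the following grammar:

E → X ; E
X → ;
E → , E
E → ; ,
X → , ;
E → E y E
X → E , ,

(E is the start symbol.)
To compute FOLLOW(X), find every occurrence of X on a right-hand side N → α X β: add FIRST(β) \ {ε}, and if β is empty or nullable also add FOLLOW(N). Iterate to a fixed point.

In E → X ; E: X is followed by ';' E, add FIRST(';' E) \ {ε} = { ';' }

Taking the union: FOLLOW(X) = { ';' }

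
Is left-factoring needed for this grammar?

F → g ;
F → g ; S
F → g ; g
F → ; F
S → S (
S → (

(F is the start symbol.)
Yes, F has productions with common prefix 'g ;'

Left-factoring is needed when two productions for the same non-terminal
share a common prefix on the right-hand side.

Productions for F:
  F → g ;
  F → g ; S
  F → g ; g
  F → ; F
Productions for S:
  S → S (
  S → (

Found common prefix 'g ;' in productions for F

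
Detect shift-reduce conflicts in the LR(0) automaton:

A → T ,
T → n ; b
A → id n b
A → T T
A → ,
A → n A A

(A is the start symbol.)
No shift-reduce conflicts

Augment with A' → A and build the canonical LR(0) collection (I0 = CLOSURE({[A' → . A]}), then GOTO on every symbol after a dot until no new states appear). It has 15 states:
  I0: { [A → . ,], [A → . T ,], [A → . T T], [A → . id n b], [A → . n A A], [A' → . A], [T → . n ; b] }  — shift
  I1: { [A → , .] }  — reduce
  I2: { [A' → A .] }  — accept
  I3: { [A → T . ,], [A → T . T], [T → . n ; b] }  — shift
  I4: { [A → id . n b] }  — shift
  I5: { [A → . ,], [A → . T ,], [A → . T T], [A → . id n b], [A → . n A A], [A → n . A A], [T → . n ; b], [T → n . ; b] }  — shift
  I6: { [T → n ; . b] }  — shift
  I7: { [A → . ,], [A → . T ,], [A → . T T], [A → . id n b], [A → . n A A], [A → n A . A], [T → . n ; b] }  — shift
  I8: { [A → n A A .] }  — reduce
  I9: { [T → n ; b .] }  — reduce
  I10: { [A → id n . b] }  — shift
  I11: { [A → id n b .] }  — reduce
  I12: { [A → T , .] }  — reduce
  I13: { [A → T T .] }  — reduce
  I14: { [T → n . ; b] }  — shift

No state contains both a complete item and a shift item.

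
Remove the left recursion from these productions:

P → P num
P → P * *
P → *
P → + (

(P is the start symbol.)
P is directly left-recursive. The standard transformation for
  A → A α₁ | ... | A α_m | β₁ | ... | β_n
is
  A  → β₁ A' | ... | β_n A'
  A' → α₁ A' | ... | α_m A' | ε

P → * becomes P → * P'
P → + ( becomes P → + ( P'
P → P num becomes P' → num P'
P → P * * becomes P' → * * P'
Add P' → ε

Resulting grammar:
P → * P'
P → + ( P'
P' → num P'
P' → * * P'
P' → ε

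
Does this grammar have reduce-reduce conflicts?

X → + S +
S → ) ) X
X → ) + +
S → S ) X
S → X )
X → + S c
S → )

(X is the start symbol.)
No reduce-reduce conflicts

A reduce-reduce conflict occurs when an LR(0) state has two complete items [A → α .] and [B → β .] — both call for a reduction, and with no lookahead the parser cannot choose between them.

Augment with X' → X and build the canonical LR(0) collection (I0 = CLOSURE({[X' → . X]}), then GOTO on every symbol after a dot until no new states appear). It has 16 states:
  I0: { [X → . ) + +], [X → . + S +], [X → . + S c], [X' → . X] }  — shift
  I1: { [X → ) . + +] }  — shift
  I2: { [S → . ) ) X], [S → . )], [S → . S ) X], [S → . X )], [X → + . S +], [X → + . S c], [X → . ) + +], [X → . + S +], [X → . + S c] }  — shift
  I3: { [X' → X .] }  — accept
  I4: { [S → ) . ) X], [S → ) .], [X → ) . + +] }  — shift, reduce
  I5: { [S → S . ) X], [X → + S . +], [X → + S . c] }  — shift
  I6: { [S → X . )] }  — shift
  I7: { [S → X ) .] }  — reduce
  I8: { [S → S ) . X], [X → . ) + +], [X → . + S +], [X → . + S c] }  — shift
  I9: { [X → + S + .] }  — reduce
  I10: { [X → + S c .] }  — reduce
  I11: { [S → S ) X .] }  — reduce
  I12: { [S → ) ) . X], [X → . ) + +], [X → . + S +], [X → . + S c] }  — shift
  I13: { [X → ) + . +] }  — shift
  I14: { [X → ) + + .] }  — reduce
  I15: { [S → ) ) X .] }  — reduce

No state contains more than one complete item.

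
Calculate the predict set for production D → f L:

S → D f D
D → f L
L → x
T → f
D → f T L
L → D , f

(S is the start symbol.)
PREDICT(D → f L) = (FIRST(RHS) \ {ε}) ∪ (FOLLOW(D) if ε ∈ FIRST(RHS), i.e. RHS ⇒* ε)
FIRST(f L) = { 'f' }
ε ∉ FIRST(f L), so FOLLOW(D) is not added.
PREDICT(D → f L) = { 'f' }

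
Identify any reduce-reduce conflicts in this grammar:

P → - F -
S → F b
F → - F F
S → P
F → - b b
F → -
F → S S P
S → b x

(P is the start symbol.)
A reduce-reduce conflict occurs when an LR(0) state has two complete items [A → α .] and [B → β .] — both call for a reduction, and with no lookahead the parser cannot choose between them.

Augment with P' → P and build the canonical LR(0) collection (I0 = CLOSURE({[P' → . P]}), then GOTO on every symbol after a dot until no new states appear). It has 20 states:
  I0: { [P → . - F -], [P' → . P] }  — shift
  I1: { [F → . - F F], [F → . - b b], [F → . -], [F → . S S P], [P → - . F -], [P → . - F -], [S → . F b], [S → . P], [S → . b x] }  — shift
  I2: { [P' → P .] }  — accept
  I3: { [F → - . F F], [F → - . b b], [F → - .], [F → . - F F], [F → . - b b], [F → . -], [F → . S S P], [P → - . F -], [P → . - F -], [S → . F b], [S → . P], [S → . b x] }  — shift, reduce
  I4: { [P → - F . -], [S → F . b] }  — shift
  I5: { [S → P .] }  — reduce
  I6: { [F → . - F F], [F → . - b b], [F → . -], [F → . S S P], [F → S . S P], [P → . - F -], [S → . F b], [S → . P], [S → . b x] }  — shift
  I7: { [S → b . x] }  — shift
  I8: { [S → b x .] }  — reduce
  I9: { [S → F . b] }  — shift
  I10: { [F → . - F F], [F → . - b b], [F → . -], [F → . S S P], [F → S . S P], [F → S S . P], [P → . - F -], [S → . F b], [S → . P], [S → . b x] }  — shift
  I11: { [F → S S P .], [S → P .] }  — 2 reduces
  I12: { [S → F b .] }  — reduce
  I13: { [P → - F - .] }  — reduce
  I14: { [F → - F . F], [F → . - F F], [F → . - b b], [F → . -], [F → . S S P], [P → - F . -], [P → . - F -], [S → . F b], [S → . P], [S → . b x], [S → F . b] }  — shift
  I15: { [F → - b . b], [S → b . x] }  — shift
  I16: { [F → - b b .] }  — reduce
  I17: { [F → - . F F], [F → - . b b], [F → - .], [F → . - F F], [F → . - b b], [F → . -], [F → . S S P], [P → - . F -], [P → - F - .], [P → . - F -], [S → . F b], [S → . P], [S → . b x] }  — shift, 2 reduces
  I18: { [F → - F F .], [S → F . b] }  — shift, reduce
  I19: { [S → F b .], [S → b . x] }  — shift, reduce

I11 contains complete items [F → S S P .], [S → P .] — reduce-reduce conflict.
I17 contains complete items [F → - .], [P → - F - .] — reduce-reduce conflict.

Answer: Yes — I11: [F → S S P .] vs [S → P .]; I17: [F → - .] vs [P → - F - .]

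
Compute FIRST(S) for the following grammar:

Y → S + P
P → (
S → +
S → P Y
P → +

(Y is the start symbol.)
{ '(', '+' }

FIRST sets of the other non-terminals involved (by the same procedure, iterated to a fixed point):
  FIRST(P) = { '(', '+' }

From S → +:
  - '+' is a terminal: add '+' and stop
From S → P Y:
  - P is a non-terminal: add FIRST(P) \ {ε} = { '(', '+' }
    P is not nullable, so stop

Collecting: FIRST(S) = { '(', '+' }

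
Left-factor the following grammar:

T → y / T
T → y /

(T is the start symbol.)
Left-factoring transforms A → αβ₁ | αβ₂ into A → αA' and A' → β₁ | β₂
(α is the longest common prefix among the alternatives). Repeat until
no nonterminal has two alternatives with a common prefix.

Round 1: T has alternatives sharing prefix 'y /'. Introduce T': T → y / T'
  Add: T' → T
  Add: T' → ε

No remaining common prefixes — done.

Resulting grammar:
T → y / T'
T' → T
T' → ε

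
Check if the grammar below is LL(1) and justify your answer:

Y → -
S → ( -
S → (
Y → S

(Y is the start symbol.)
No. Predict set conflict for S: { '(' }

Relevant sets:
  FIRST(S) = { '(' }

For Y:
  PREDICT(Y → '-') = { '-' }
  PREDICT(Y → S) = { '(' }
For S:
  PREDICT(S → '(' '-') = { '(' }
  PREDICT(S → '(') = { '(' }

Conflict found: Predict set conflict for S: { '(' }
The grammar is NOT LL(1).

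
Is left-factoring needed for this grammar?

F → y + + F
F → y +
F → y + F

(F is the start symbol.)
Left-factoring is needed when two productions for the same non-terminal
share a common prefix on the right-hand side.

Productions for F:
  F → y + + F
  F → y +
  F → y + F

Found common prefix 'y +' in productions for F

Answer: Yes, F has productions with common prefix 'y +'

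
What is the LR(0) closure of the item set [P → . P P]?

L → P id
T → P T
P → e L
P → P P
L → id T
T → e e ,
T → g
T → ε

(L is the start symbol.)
{ [P → . P P], [P → . e L] }

To compute CLOSURE, for each item [A → α.Bβ] where B is a non-terminal, add [B → .γ] for all productions B → γ; repeat for the newly added items until nothing changes.

Start with: [P → . P P]
  [P → . P P] has the dot before P: add [P → . e L]
No further items can be added.

CLOSURE = { [P → . P P], [P → . e L] }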